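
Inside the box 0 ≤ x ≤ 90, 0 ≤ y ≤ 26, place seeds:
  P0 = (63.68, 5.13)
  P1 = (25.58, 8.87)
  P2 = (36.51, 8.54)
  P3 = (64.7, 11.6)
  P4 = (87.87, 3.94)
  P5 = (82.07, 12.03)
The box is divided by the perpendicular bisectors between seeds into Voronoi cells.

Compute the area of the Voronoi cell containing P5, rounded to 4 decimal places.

1. box [0,90]×[0,26]: [(0, 0) (90, 0) (90, 26) (0, 26)]
2. ⊥bis P5·P0 via (72.875,8.58): [(76.0942, 0) (90, 0) (90, 26) (66.3389, 26)]  |A|=488.3684
3. ⊥bis P5·P1 via (53.825,10.45): [(76.0942, 0) (90, 0) (90, 26) (66.3389, 26)]  |A|=488.3684
4. ⊥bis P5·P2 via (59.29,10.285): [(76.0942, 0) (90, 0) (90, 26) (66.3389, 26)]  |A|=488.3684
5. ⊥bis P5·P3 via (73.385,11.815): [(73.5068, 6.8962) (76.0942, 0) (90, 0) (90, 26) (73.0338, 26)]  |A|=424.4195
6. ⊥bis P5·P4 via (84.97,7.985): [(73.5068, 6.8962) (75.6148, 1.2779) (90, 11.5912) (90, 26) (73.0338, 26)]  |A|=332.1634
7. canonical 5-gon: [(73.5068, 6.8962) (75.6148, 1.2779) (90, 11.5912) (90, 26) (73.0338, 26)]
8. shoelace: 332.1634

Area of P5's cell: 332.1634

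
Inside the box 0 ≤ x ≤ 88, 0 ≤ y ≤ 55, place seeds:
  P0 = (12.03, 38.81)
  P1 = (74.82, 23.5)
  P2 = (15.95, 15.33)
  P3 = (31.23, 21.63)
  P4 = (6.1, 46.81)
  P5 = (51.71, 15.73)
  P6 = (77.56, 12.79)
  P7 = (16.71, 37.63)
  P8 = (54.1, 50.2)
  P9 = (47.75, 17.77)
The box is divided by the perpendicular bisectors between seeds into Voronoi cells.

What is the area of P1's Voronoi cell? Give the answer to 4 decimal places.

Area of P1's cell: 712.5684

1. box [0,88]×[0,55]: [(0, 0) (88, 0) (88, 55) (0, 55)]
2. ⊥bis P1·P0 via (43.425,31.155): [(35.8285, 0) (88, 0) (88, 55) (49.2391, 55)]  |A|=2500.6407
3. ⊥bis P1·P2 via (45.385,19.415): [(43.6358, 32.0194) (48.0794, 0) (88, 0) (88, 55) (49.2391, 55)]  |A|=2304.5075
4. ⊥bis P1·P3 via (53.025,22.565): [(53.993, 0) (88, 0) (88, 55) (51.6335, 55)]  |A|=1935.2691
5. ⊥bis P1·P4 via (40.46,35.155): [(53.993, 0) (88, 0) (88, 55) (51.6335, 55)]  |A|=1935.2691
6. ⊥bis P1·P5 via (63.265,19.615): [(51.6724, 54.0944) (69.8599, 0) (88, 0) (88, 55) (51.6335, 55)]  |A|=1506.1141
7. ⊥bis P1·P6 via (76.19,18.145): [(51.6724, 54.0944) (64.7438, 15.2167) (88, 21.1664) (88, 55) (51.6335, 55)]  |A|=1121.9732
8. ⊥bis P1·P7 via (45.765,30.565): [(51.6445, 54.7446) (51.6724, 54.0944) (64.7438, 15.2167) (88, 21.1664) (88, 55) (51.7066, 55)]  |A|=1121.9639
9. ⊥bis P1·P8 via (64.46,36.85): [(58.9166, 32.5482) (64.7438, 15.2167) (88, 21.1664) (88, 55) (87.8483, 55)]  |A|=712.5684
10. ⊥bis P1·P9 via (61.285,20.635): [(58.9166, 32.5482) (64.7438, 15.2167) (88, 21.1664) (88, 55) (87.8483, 55)]  |A|=712.5684
11. canonical 5-gon: [(58.9166, 32.5482) (64.7438, 15.2167) (88, 21.1664) (88, 55) (87.8483, 55)]
12. shoelace: 712.5684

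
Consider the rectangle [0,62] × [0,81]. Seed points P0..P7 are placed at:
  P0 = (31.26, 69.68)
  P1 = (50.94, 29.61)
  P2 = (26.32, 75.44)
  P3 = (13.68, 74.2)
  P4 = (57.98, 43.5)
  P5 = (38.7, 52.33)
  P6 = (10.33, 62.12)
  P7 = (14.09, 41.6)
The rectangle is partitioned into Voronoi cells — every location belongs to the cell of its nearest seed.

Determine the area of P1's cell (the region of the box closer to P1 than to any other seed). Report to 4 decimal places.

1. box [0,62]×[0,81]: [(0, 0) (62, 0) (62, 81) (0, 81)]
2. ⊥bis P1·P0 via (41.1,49.645): [(0, 29.4591) (0, 0) (62, 0) (62, 59.9098)]  |A|=2770.4378
3. ⊥bis P1·P2 via (38.63,52.525): [(0, 29.4591) (0, 0) (62, 0) (62, 59.9098)]  |A|=2770.4378
4. ⊥bis P1·P3 via (32.31,51.905): [(13.2167, 35.9504) (0, 24.9063) (0, 0) (62, 0) (62, 59.9098)]  |A|=2740.3514
5. ⊥bis P1·P4 via (54.46,36.555): [(34.7686, 46.5354) (13.2167, 35.9504) (0, 24.9063) (0, 0) (62, 0) (62, 32.7334)]  |A|=2370.3254
6. ⊥bis P1·P5 via (44.82,40.97): [(45.2704, 41.2126) (0, 16.824) (0, 0) (62, 0) (62, 32.7334)]  |A|=1932.2156
7. ⊥bis P1·P6 via (30.635,45.865): [(45.2704, 41.2126) (12.9878, 23.821) (0, 7.5972) (0, 0) (62, 0) (62, 32.7334)]  |A|=1872.2971
8. ⊥bis P1·P7 via (32.515,35.605): [(45.2704, 41.2126) (32.0163, 34.0722) (20.9301, 0) (62, 0) (62, 32.7334)]  |A|=1306.3272
9. canonical 5-gon: [(45.2704, 41.2126) (32.0163, 34.0722) (20.9301, 0) (62, 0) (62, 32.7334)]
10. shoelace: 1306.3272

Area of P1's cell: 1306.3272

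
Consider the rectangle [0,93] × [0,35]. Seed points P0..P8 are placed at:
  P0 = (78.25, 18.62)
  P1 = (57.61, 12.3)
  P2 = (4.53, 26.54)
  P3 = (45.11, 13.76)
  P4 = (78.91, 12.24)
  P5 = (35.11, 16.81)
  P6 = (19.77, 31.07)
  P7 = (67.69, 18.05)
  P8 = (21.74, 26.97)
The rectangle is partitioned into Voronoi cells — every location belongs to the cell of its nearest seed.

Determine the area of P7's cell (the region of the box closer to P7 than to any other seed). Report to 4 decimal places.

Area of P7's cell: 359.0134

1. box [0,93]×[0,35]: [(0, 0) (93, 0) (93, 35) (0, 35)]
2. ⊥bis P7·P0 via (72.97,18.335): [(0, 0) (73.9597, 0) (72.0705, 35) (0, 35)]  |A|=2555.5275
3. ⊥bis P7·P1 via (62.65,15.175): [(71.3064, 0) (73.9597, 0) (72.0705, 35) (51.3411, 35)]  |A|=409.1968
4. ⊥bis P7·P2 via (36.11,22.295): [(71.3064, 0) (73.9597, 0) (72.0705, 35) (51.3411, 35)]  |A|=409.1968
5. ⊥bis P7·P3 via (56.4,15.905): [(53.4868, 31.2386) (71.3064, 0) (73.9597, 0) (72.0705, 35) (52.7721, 35)]  |A|=406.5054
6. ⊥bis P7·P4 via (73.3,15.145): [(53.4868, 31.2386) (68.2406, 5.3745) (73.1571, 14.869) (72.0705, 35) (52.7721, 35)]  |A|=359.0134
7. ⊥bis P7·P5 via (51.4,17.43): [(53.4868, 31.2386) (68.2406, 5.3745) (73.1571, 14.869) (72.0705, 35) (52.7721, 35)]  |A|=359.0134
8. ⊥bis P7·P6 via (43.73,24.56): [(53.4868, 31.2386) (68.2406, 5.3745) (73.1571, 14.869) (72.0705, 35) (52.7721, 35)]  |A|=359.0134
9. ⊥bis P7·P8 via (44.715,22.51): [(53.4868, 31.2386) (68.2406, 5.3745) (73.1571, 14.869) (72.0705, 35) (52.7721, 35)]  |A|=359.0134
10. canonical 5-gon: [(53.4868, 31.2386) (68.2406, 5.3745) (73.1571, 14.869) (72.0705, 35) (52.7721, 35)]
11. shoelace: 359.0134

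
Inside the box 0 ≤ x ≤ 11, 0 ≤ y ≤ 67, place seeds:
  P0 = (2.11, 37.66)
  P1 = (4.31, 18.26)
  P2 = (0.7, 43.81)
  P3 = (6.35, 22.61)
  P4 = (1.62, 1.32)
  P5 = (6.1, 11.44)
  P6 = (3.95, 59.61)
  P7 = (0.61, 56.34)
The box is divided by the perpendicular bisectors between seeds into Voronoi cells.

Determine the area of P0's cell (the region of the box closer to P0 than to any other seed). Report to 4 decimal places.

Area of P0's cell: 122.9917

1. box [0,11]×[0,67]: [(0, 0) (11, 0) (11, 67) (0, 67)]
2. ⊥bis P0·P1 via (3.21,27.96): [(0, 27.596) (11, 28.8434) (11, 67) (0, 67)]  |A|=426.5834
3. ⊥bis P0·P2 via (1.405,40.735): [(0, 40.4129) (0, 27.596) (11, 28.8434) (11, 42.9348)]  |A|=147.9958
4. ⊥bis P0·P3 via (4.23,30.135): [(0, 40.4129) (0, 28.9433) (11, 32.0423) (11, 42.9348)]  |A|=122.9917
5. ⊥bis P0·P4 via (1.865,19.49): [(0, 40.4129) (0, 28.9433) (11, 32.0423) (11, 42.9348)]  |A|=122.9917
6. ⊥bis P0·P5 via (4.105,24.55): [(0, 40.4129) (0, 28.9433) (11, 32.0423) (11, 42.9348)]  |A|=122.9917
7. ⊥bis P0·P6 via (3.03,48.635): [(0, 40.4129) (0, 28.9433) (11, 32.0423) (11, 42.9348)]  |A|=122.9917
8. ⊥bis P0·P7 via (1.36,47): [(0, 40.4129) (0, 28.9433) (11, 32.0423) (11, 42.9348)]  |A|=122.9917
9. canonical 4-gon: [(0, 40.4129) (0, 28.9433) (11, 32.0423) (11, 42.9348)]
10. shoelace: 122.9917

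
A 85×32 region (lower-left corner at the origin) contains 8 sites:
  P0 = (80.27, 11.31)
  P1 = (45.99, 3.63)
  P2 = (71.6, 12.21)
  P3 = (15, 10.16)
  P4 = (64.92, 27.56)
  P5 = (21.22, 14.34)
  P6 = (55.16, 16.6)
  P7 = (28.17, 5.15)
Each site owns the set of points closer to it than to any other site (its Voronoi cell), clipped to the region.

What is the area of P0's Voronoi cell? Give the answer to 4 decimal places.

1. box [0,85]×[0,32]: [(0, 0) (85, 0) (85, 32) (0, 32)]
2. ⊥bis P0·P1 via (63.13,7.47): [(64.8036, 0) (85, 0) (85, 32) (57.6344, 32)]  |A|=760.9932
3. ⊥bis P0·P2 via (75.935,11.76): [(74.7142, 0) (85, 0) (85, 32) (78.036, 32)]  |A|=275.9956
4. ⊥bis P0·P3 via (47.635,10.735): [(74.7142, 0) (85, 0) (85, 32) (78.036, 32)]  |A|=275.9956
5. ⊥bis P0·P4 via (72.595,19.435): [(77.1814, 23.7674) (74.7142, 0) (85, 0) (85, 31.153)]  |A|=244.0186
6. ⊥bis P0·P5 via (50.745,12.825): [(77.1814, 23.7674) (74.7142, 0) (85, 0) (85, 31.153)]  |A|=244.0186
7. ⊥bis P0·P6 via (67.715,13.955): [(77.1814, 23.7674) (74.7142, 0) (85, 0) (85, 31.153)]  |A|=244.0186
8. ⊥bis P0·P7 via (54.22,8.23): [(77.1814, 23.7674) (74.7142, 0) (85, 0) (85, 31.153)]  |A|=244.0186
9. canonical 4-gon: [(77.1814, 23.7674) (74.7142, 0) (85, 0) (85, 31.153)]
10. shoelace: 244.0186

Area of P0's cell: 244.0186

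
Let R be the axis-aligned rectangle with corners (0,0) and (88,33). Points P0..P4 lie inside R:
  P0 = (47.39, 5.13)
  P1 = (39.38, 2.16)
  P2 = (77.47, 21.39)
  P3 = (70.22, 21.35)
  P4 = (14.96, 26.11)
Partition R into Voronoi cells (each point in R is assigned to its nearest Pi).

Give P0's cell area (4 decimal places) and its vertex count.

1. box [0,88]×[0,33]: [(0, 0) (88, 0) (88, 33) (0, 33)]
2. ⊥bis P0·P1 via (43.385,3.645): [(44.7365, 0) (88, 0) (88, 33) (32.5006, 33)]  |A|=1629.5882
3. ⊥bis P0·P2 via (62.43,13.26): [(44.7365, 0) (69.5978, 0) (51.7594, 33) (32.5006, 33)]  |A|=727.9817
4. ⊥bis P0·P3 via (58.805,13.24): [(44.7365, 0) (68.2116, 0) (44.7661, 33) (32.5006, 33)]  |A|=589.721
5. ⊥bis P0·P4 via (31.175,15.62): [(36.114, 23.2546) (44.7365, 0) (68.2116, 0) (44.7661, 33) (42.4187, 33)]  |A|=541.3928
6. canonical 5-gon: [(36.114, 23.2546) (44.7365, 0) (68.2116, 0) (44.7661, 33) (42.4187, 33)]
7. shoelace: 541.3928

Area of P0's cell: 541.3928 (5 vertices)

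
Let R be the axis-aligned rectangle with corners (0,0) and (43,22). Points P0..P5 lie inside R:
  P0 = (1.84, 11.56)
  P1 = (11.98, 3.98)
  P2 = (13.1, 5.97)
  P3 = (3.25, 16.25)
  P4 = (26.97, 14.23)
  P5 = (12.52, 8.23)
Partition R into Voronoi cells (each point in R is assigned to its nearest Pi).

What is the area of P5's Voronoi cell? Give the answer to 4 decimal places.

Area of P5's cell: 113.4837

1. box [0,43]×[0,22]: [(0, 0) (43, 0) (43, 22) (0, 22)]
2. ⊥bis P5·P0 via (7.18,9.895): [(4.0948, 0) (43, 0) (43, 22) (10.9543, 22)]  |A|=780.4602
3. ⊥bis P5·P1 via (12.25,6.105): [(6.2365, 6.8691) (43, 2.1979) (43, 22) (10.9543, 22)]  |A|=606.4369
4. ⊥bis P5·P2 via (12.81,7.1): [(6.2365, 6.8691) (10.0314, 6.3869) (43, 14.8479) (43, 22) (10.9543, 22)]  |A|=397.9113
5. ⊥bis P5·P3 via (7.885,12.24): [(7.9259, 12.2873) (6.2365, 6.8691) (10.0314, 6.3869) (43, 14.8479) (43, 22) (16.3289, 22)]  |A|=371.8103
6. ⊥bis P5·P4 via (19.745,11.23): [(15.6155, 21.1753) (7.9259, 12.2873) (6.2365, 6.8691) (10.0314, 6.3869) (20.6269, 9.1061)]  |A|=113.4837
7. canonical 5-gon: [(15.6155, 21.1753) (7.9259, 12.2873) (6.2365, 6.8691) (10.0314, 6.3869) (20.6269, 9.1061)]
8. shoelace: 113.4837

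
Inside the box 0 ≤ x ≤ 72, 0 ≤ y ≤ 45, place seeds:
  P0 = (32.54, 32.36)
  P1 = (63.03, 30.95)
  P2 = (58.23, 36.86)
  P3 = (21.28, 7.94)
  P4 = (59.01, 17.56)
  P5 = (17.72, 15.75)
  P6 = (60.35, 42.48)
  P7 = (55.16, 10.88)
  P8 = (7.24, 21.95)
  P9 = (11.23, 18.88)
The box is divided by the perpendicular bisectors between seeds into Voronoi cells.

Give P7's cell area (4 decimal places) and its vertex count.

Area of P7's cell: 489.4063 (5 vertices)

1. box [0,72]×[0,45]: [(0, 0) (72, 0) (72, 45) (0, 45)]
2. ⊥bis P7·P0 via (43.85,21.62): [(23.3196, 0) (72, 0) (72, 45) (66.0517, 45)]  |A|=1229.1458
3. ⊥bis P7·P1 via (59.095,20.915): [(47.4986, 25.4623) (23.3196, 0) (72, 0) (72, 15.8546)]  |A|=813.9862
4. ⊥bis P7·P2 via (56.695,23.87): [(49.3439, 24.7387) (47.067, 25.0077) (23.3196, 0) (72, 0) (72, 15.8546)]  |A|=813.4107
5. ⊥bis P7·P3 via (38.22,9.41): [(49.3439, 24.7387) (47.067, 25.0077) (37.7206, 15.1653) (39.0366, 0) (72, 0) (72, 15.8546)]  |A|=694.2346
6. ⊥bis P7·P4 via (57.085,14.22): [(43.9899, 21.7673) (37.7206, 15.1653) (39.0366, 0) (72, 0) (72, 5.6238)]  |A|=489.4063
7. ⊥bis P7·P5 via (36.44,13.315): [(43.9899, 21.7673) (37.7206, 15.1653) (39.0366, 0) (72, 0) (72, 5.6238)]  |A|=489.4063
8. ⊥bis P7·P6 via (57.755,26.68): [(43.9899, 21.7673) (37.7206, 15.1653) (39.0366, 0) (72, 0) (72, 5.6238)]  |A|=489.4063
9. ⊥bis P7·P8 via (31.2,16.415): [(43.9899, 21.7673) (37.7206, 15.1653) (39.0366, 0) (72, 0) (72, 5.6238)]  |A|=489.4063
10. ⊥bis P7·P9 via (33.195,14.88): [(43.9899, 21.7673) (37.7206, 15.1653) (39.0366, 0) (72, 0) (72, 5.6238)]  |A|=489.4063
11. canonical 5-gon: [(43.9899, 21.7673) (37.7206, 15.1653) (39.0366, 0) (72, 0) (72, 5.6238)]
12. shoelace: 489.4063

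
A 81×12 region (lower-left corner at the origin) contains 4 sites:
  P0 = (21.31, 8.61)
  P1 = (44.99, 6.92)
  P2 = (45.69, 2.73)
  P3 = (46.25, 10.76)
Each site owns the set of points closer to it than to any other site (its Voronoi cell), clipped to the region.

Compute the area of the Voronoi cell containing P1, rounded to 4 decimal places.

1. box [0,81]×[0,12]: [(0, 0) (81, 0) (81, 12) (0, 12)]
2. ⊥bis P1·P0 via (33.15,7.765): [(32.5958, 0) (81, 0) (81, 12) (33.4522, 12)]  |A|=575.7116
3. ⊥bis P1·P2 via (45.34,4.825): [(32.7905, 2.7284) (81, 10.7825) (81, 12) (33.4522, 12)]  |A|=249.7682
4. ⊥bis P1·P3 via (45.62,8.84): [(32.7905, 2.7284) (53.6335, 6.2106) (35.9895, 12) (33.4522, 12)]  |A|=102.8163
5. canonical 4-gon: [(32.7905, 2.7284) (53.6335, 6.2106) (35.9895, 12) (33.4522, 12)]
6. shoelace: 102.8163

Area of P1's cell: 102.8163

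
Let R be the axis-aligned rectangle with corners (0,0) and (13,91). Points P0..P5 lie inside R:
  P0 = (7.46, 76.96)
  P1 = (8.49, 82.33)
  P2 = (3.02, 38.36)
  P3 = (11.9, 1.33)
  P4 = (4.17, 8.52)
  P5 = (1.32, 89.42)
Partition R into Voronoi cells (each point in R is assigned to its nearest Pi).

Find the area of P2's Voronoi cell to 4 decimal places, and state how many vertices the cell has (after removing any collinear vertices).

1. box [0,13]×[0,91]: [(0, 0) (13, 0) (13, 91) (0, 91)]
2. ⊥bis P2·P0 via (5.24,57.66): [(0, 58.2627) (0, 0) (13, 0) (13, 56.7674)]  |A|=747.6959
3. ⊥bis P2·P1 via (5.755,60.345): [(0, 58.2627) (0, 0) (13, 0) (13, 56.7674)]  |A|=747.6959
4. ⊥bis P2·P3 via (7.46,19.845): [(0, 58.2627) (0, 18.0561) (13, 21.1735) (13, 56.7674)]  |A|=492.7036
5. ⊥bis P2·P4 via (3.595,23.44): [(0, 58.2627) (0, 23.3015) (13, 23.8025) (13, 56.7674)]  |A|=441.5205
6. ⊥bis P2·P5 via (2.17,63.89): [(0, 58.2627) (0, 23.3015) (13, 23.8025) (13, 56.7674)]  |A|=441.5205
7. canonical 4-gon: [(0, 58.2627) (0, 23.3015) (13, 23.8025) (13, 56.7674)]
8. shoelace: 441.5205

Area of P2's cell: 441.5205 (4 vertices)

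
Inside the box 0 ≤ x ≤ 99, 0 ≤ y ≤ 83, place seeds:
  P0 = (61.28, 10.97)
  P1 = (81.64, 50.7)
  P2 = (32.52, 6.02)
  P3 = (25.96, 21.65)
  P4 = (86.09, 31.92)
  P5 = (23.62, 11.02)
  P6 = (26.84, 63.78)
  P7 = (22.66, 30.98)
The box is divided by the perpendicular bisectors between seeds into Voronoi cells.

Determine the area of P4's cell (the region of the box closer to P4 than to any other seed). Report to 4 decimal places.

1. box [0,99]×[0,83]: [(0, 0) (99, 0) (99, 83) (0, 83)]
2. ⊥bis P4·P0 via (73.685,21.445): [(91.7935, 0) (99, 0) (99, 83) (21.7069, 83)]  |A|=3506.7329
3. ⊥bis P4·P1 via (83.865,41.31): [(61.4047, 35.9879) (91.7935, 0) (99, 0) (99, 44.8963)]  |A|=973.6181
4. ⊥bis P4·P2 via (59.305,18.97): [(61.4047, 35.9879) (91.7935, 0) (99, 0) (99, 44.8963)]  |A|=973.6181
5. ⊥bis P4·P3 via (56.025,26.785): [(61.4047, 35.9879) (91.7935, 0) (99, 0) (99, 44.8963)]  |A|=973.6181
6. ⊥bis P4·P5 via (54.855,21.47): [(61.4047, 35.9879) (91.7935, 0) (99, 0) (99, 44.8963)]  |A|=973.6181
7. ⊥bis P4·P6 via (56.465,47.85): [(61.4047, 35.9879) (91.7935, 0) (99, 0) (99, 44.8963)]  |A|=973.6181
8. ⊥bis P4·P7 via (54.375,31.45): [(61.4047, 35.9879) (91.7935, 0) (99, 0) (99, 44.8963)]  |A|=973.6181
9. canonical 4-gon: [(61.4047, 35.9879) (91.7935, 0) (99, 0) (99, 44.8963)]
10. shoelace: 973.6181

Area of P4's cell: 973.6181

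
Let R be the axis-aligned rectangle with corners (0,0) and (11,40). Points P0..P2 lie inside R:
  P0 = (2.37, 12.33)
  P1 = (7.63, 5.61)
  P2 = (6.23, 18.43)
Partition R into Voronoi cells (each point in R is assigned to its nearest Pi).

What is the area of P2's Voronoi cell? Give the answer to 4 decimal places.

Area of P2's cell: 277.9913

1. box [0,11]×[0,40]: [(0, 0) (11, 0) (11, 40) (0, 40)]
2. ⊥bis P2·P0 via (4.3,15.38): [(0, 18.101) (11, 11.1403) (11, 40) (0, 40)]  |A|=279.1728
3. ⊥bis P2·P1 via (6.93,12.02): [(0, 18.101) (9.2154, 12.2696) (11, 12.4645) (11, 40) (0, 40)]  |A|=277.9913
4. canonical 5-gon: [(0, 18.101) (9.2154, 12.2696) (11, 12.4645) (11, 40) (0, 40)]
5. shoelace: 277.9913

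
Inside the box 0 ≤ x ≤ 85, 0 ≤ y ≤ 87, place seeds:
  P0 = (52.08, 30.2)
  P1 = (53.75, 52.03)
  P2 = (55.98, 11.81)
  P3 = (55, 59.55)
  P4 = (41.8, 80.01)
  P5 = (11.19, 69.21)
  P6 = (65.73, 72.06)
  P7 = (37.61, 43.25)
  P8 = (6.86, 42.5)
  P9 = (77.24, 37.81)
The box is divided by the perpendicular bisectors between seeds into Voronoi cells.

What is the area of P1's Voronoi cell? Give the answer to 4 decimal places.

Area of P1's cell: 324.0625

1. box [0,85]×[0,87]: [(0, 0) (85, 0) (85, 87) (0, 87)]
2. ⊥bis P1·P0 via (52.915,41.115): [(0, 45.163) (85, 38.6605) (85, 87) (0, 87)]  |A|=3832.5013
3. ⊥bis P1·P2 via (54.865,31.92): [(0, 45.163) (85, 38.6605) (85, 87) (0, 87)]  |A|=3832.5013
4. ⊥bis P1·P3 via (54.375,55.79): [(0, 64.8284) (0, 45.163) (85, 38.6605) (85, 50.6994)]  |A|=1347.433
5. ⊥bis P1·P4 via (47.775,66.02): [(32.3819, 59.4458) (0, 45.6157) (0, 45.163) (85, 38.6605) (85, 50.6994)]  |A|=1036.3615
6. ⊥bis P1·P5 via (32.47,60.62): [(32.3819, 59.4458) (31.9156, 59.2466) (25.4448, 43.2165) (85, 38.6605) (85, 50.6994)]  |A|=818.8975
7. ⊥bis P1·P6 via (59.74,62.045): [(76.2881, 52.1475) (32.3819, 59.4458) (31.9156, 59.2466) (25.4448, 43.2165) (85, 38.6605) (85, 46.9369)]  |A|=802.5083
8. ⊥bis P1·P7 via (45.68,47.64): [(76.2881, 52.1475) (39.9413, 58.1892) (49.0695, 41.4092) (85, 38.6605) (85, 46.9369)]  |A|=543.7518
9. ⊥bis P1·P8 via (30.305,47.265): [(76.2881, 52.1475) (39.9413, 58.1892) (49.0695, 41.4092) (85, 38.6605) (85, 46.9369)]  |A|=543.7518
10. ⊥bis P1·P9 via (65.495,44.92): [(70.457, 53.1168) (39.9413, 58.1892) (49.0695, 41.4092) (62.7367, 40.3636)]  |A|=324.0625
11. canonical 4-gon: [(70.457, 53.1168) (39.9413, 58.1892) (49.0695, 41.4092) (62.7367, 40.3636)]
12. shoelace: 324.0625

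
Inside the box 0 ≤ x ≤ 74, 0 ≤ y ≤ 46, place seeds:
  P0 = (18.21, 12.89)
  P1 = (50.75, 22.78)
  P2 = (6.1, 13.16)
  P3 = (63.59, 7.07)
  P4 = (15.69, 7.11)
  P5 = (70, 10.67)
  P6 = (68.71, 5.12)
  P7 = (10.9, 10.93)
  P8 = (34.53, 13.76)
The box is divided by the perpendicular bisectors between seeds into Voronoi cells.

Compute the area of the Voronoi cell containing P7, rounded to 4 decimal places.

1. box [0,74]×[0,46]: [(0, 0) (74, 0) (74, 46) (0, 46)]
2. ⊥bis P7·P0 via (14.555,11.91): [(0, 0) (17.7484, 0) (5.4146, 46) (0, 46)]  |A|=532.7483
3. ⊥bis P7·P1 via (30.825,16.855): [(0, 0) (17.7484, 0) (5.4146, 46) (0, 46)]  |A|=532.7483
4. ⊥bis P7·P2 via (8.5,12.045): [(2.9041, 0) (17.7484, 0) (12.3163, 20.2595)]  |A|=150.3685
5. ⊥bis P7·P3 via (37.245,9): [(2.9041, 0) (17.7484, 0) (12.3163, 20.2595)]  |A|=150.3685
6. ⊥bis P7·P4 via (13.295,9.02): [(2.9041, 0) (6.1016, 0) (14.8179, 10.9296) (12.3163, 20.2595)]  |A|=86.7213
7. ⊥bis P7·P5 via (40.45,10.8): [(2.9041, 0) (6.1016, 0) (14.8179, 10.9296) (12.3163, 20.2595)]  |A|=86.7213
8. ⊥bis P7·P6 via (39.805,8.025): [(2.9041, 0) (6.1016, 0) (14.8179, 10.9296) (12.3163, 20.2595)]  |A|=86.7213
9. ⊥bis P7·P8 via (22.715,12.345): [(2.9041, 0) (6.1016, 0) (14.8179, 10.9296) (12.3163, 20.2595)]  |A|=86.7213
10. canonical 4-gon: [(2.9041, 0) (6.1016, 0) (14.8179, 10.9296) (12.3163, 20.2595)]
11. shoelace: 86.7213

Area of P7's cell: 86.7213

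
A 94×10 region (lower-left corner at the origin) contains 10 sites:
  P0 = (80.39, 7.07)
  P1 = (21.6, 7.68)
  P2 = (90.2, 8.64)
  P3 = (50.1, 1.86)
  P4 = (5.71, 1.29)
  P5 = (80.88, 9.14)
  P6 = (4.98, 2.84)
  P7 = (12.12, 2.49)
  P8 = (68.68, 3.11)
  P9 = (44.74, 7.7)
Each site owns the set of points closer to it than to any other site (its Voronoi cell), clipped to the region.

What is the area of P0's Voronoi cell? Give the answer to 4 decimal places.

Area of P0's cell: 93.1941

1. box [0,94]×[0,10]: [(0, 0) (94, 0) (94, 10) (0, 10)]
2. ⊥bis P0·P1 via (50.995,7.375): [(50.9185, 0) (94, 0) (94, 10) (51.0222, 10)]  |A|=430.2964
3. ⊥bis P0·P2 via (85.295,7.855): [(50.9185, 0) (86.5521, 0) (84.9517, 10) (51.0222, 10)]  |A|=347.8156
4. ⊥bis P0·P3 via (65.245,4.465): [(66.013, 0) (86.5521, 0) (84.9517, 10) (64.293, 10)]  |A|=205.9894
5. ⊥bis P0·P4 via (43.05,4.18): [(66.013, 0) (86.5521, 0) (84.9517, 10) (64.293, 10)]  |A|=205.9894
6. ⊥bis P0·P5 via (80.635,8.105): [(66.013, 0) (86.5521, 0) (85.4369, 6.9683) (72.6296, 10) (64.293, 10)]  |A|=187.311
7. ⊥bis P0·P6 via (42.685,4.955): [(66.013, 0) (86.5521, 0) (85.4369, 6.9683) (72.6296, 10) (64.293, 10)]  |A|=187.311
8. ⊥bis P0·P7 via (46.255,4.78): [(66.013, 0) (86.5521, 0) (85.4369, 6.9683) (72.6296, 10) (64.293, 10)]  |A|=187.311
9. ⊥bis P0·P8 via (74.535,5.09): [(76.2563, 0) (86.5521, 0) (85.4369, 6.9683) (72.8959, 9.937)]  |A|=93.1941
10. ⊥bis P0·P9 via (62.565,7.385): [(76.2563, 0) (86.5521, 0) (85.4369, 6.9683) (72.8959, 9.937)]  |A|=93.1941
11. canonical 4-gon: [(76.2563, 0) (86.5521, 0) (85.4369, 6.9683) (72.8959, 9.937)]
12. shoelace: 93.1941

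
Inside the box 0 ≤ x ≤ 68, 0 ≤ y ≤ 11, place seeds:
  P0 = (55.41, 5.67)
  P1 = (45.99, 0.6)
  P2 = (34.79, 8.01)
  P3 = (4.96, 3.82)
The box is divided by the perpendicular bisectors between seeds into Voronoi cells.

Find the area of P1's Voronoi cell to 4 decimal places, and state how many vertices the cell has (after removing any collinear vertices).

1. box [0,68]×[0,11]: [(0, 0) (68, 0) (68, 11) (0, 11)]
2. ⊥bis P1·P0 via (50.7,3.135): [(0, 0) (52.3873, 0) (46.4669, 11) (0, 11)]  |A|=543.6983
3. ⊥bis P1·P2 via (40.39,4.305): [(37.5418, 0) (52.3873, 0) (46.4669, 11) (44.8195, 11)]  |A|=90.7115
4. ⊥bis P1·P3 via (25.475,2.21): [(37.5418, 0) (52.3873, 0) (46.4669, 11) (44.8195, 11)]  |A|=90.7115
5. canonical 4-gon: [(37.5418, 0) (52.3873, 0) (46.4669, 11) (44.8195, 11)]
6. shoelace: 90.7115

Area of P1's cell: 90.7115 (4 vertices)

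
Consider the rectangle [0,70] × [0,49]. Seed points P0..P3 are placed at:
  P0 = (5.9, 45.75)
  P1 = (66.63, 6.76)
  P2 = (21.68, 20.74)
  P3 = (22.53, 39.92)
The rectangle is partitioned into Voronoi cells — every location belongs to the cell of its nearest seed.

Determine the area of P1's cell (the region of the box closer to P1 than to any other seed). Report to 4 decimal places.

Area of P1's cell: 1015.6324

1. box [0,70]×[0,49]: [(0, 0) (70, 0) (70, 49) (0, 49)]
2. ⊥bis P1·P0 via (36.265,26.255): [(19.4087, 0) (70, 0) (70, 49) (50.8678, 49)]  |A|=1708.2257
3. ⊥bis P1·P2 via (44.155,13.75): [(39.8786, 0) (70, 0) (70, 49) (55.1182, 49)]  |A|=1102.5793
4. ⊥bis P1·P3 via (44.58,23.34): [(48.9417, 29.1407) (39.8786, 0) (70, 0) (70, 49) (63.8745, 49)]  |A|=1015.6324
5. canonical 5-gon: [(48.9417, 29.1407) (39.8786, 0) (70, 0) (70, 49) (63.8745, 49)]
6. shoelace: 1015.6324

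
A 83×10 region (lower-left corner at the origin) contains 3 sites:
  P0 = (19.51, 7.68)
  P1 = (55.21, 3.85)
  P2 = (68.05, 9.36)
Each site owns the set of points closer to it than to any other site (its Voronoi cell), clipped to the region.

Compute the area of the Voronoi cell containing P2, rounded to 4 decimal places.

1. box [0,83]×[0,10]: [(0, 0) (83, 0) (83, 10) (0, 10)]
2. ⊥bis P2·P0 via (43.78,8.52): [(44.0749, 0) (83, 0) (83, 10) (43.7288, 10)]  |A|=390.9817
3. ⊥bis P2·P1 via (61.63,6.605): [(64.4644, 0) (83, 0) (83, 10) (60.1731, 10)]  |A|=206.8125
4. canonical 4-gon: [(64.4644, 0) (83, 0) (83, 10) (60.1731, 10)]
5. shoelace: 206.8125

Area of P2's cell: 206.8125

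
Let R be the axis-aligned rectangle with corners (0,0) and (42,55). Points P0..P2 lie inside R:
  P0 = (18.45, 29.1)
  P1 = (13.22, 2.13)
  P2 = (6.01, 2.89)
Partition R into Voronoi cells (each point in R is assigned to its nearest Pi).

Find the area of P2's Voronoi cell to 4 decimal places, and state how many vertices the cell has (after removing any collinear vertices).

Area of P2's cell: 198.2177 (4 vertices)

1. box [0,42]×[0,55]: [(0, 0) (42, 0) (42, 55) (0, 55)]
2. ⊥bis P2·P0 via (12.23,15.995): [(0, 21.7997) (0, 0) (42, 0) (42, 1.8653)]  |A|=496.9655
3. ⊥bis P2·P1 via (9.615,2.51): [(11.0933, 16.5345) (0, 21.7997) (0, 0) (9.3504, 0)]  |A|=198.2177
4. canonical 4-gon: [(11.0933, 16.5345) (0, 21.7997) (0, 0) (9.3504, 0)]
5. shoelace: 198.2177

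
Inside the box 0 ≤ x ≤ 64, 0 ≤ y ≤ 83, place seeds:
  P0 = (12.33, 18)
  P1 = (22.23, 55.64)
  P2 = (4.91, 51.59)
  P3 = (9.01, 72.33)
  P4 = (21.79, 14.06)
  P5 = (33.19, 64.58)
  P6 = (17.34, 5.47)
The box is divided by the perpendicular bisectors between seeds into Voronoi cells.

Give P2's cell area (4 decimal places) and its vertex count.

1. box [0,64]×[0,83]: [(0, 0) (64, 0) (64, 83) (0, 83)]
2. ⊥bis P2·P0 via (8.62,34.795): [(0, 32.8908) (64, 47.0284) (64, 83) (0, 83)]  |A|=2754.5843
3. ⊥bis P2·P1 via (13.57,53.615): [(0, 32.8908) (17.5115, 36.7591) (6.6988, 83) (0, 83)]  |A|=593.6216
4. ⊥bis P2·P3 via (6.96,61.96): [(0, 63.3359) (0, 32.8908) (17.5115, 36.7591) (11.8444, 60.9944)]  |A|=403.461
5. ⊥bis P2·P4 via (13.35,32.825): [(0, 63.3359) (0, 32.8908) (17.5115, 36.7591) (11.8444, 60.9944)]  |A|=403.461
6. ⊥bis P2·P5 via (19.05,58.085): [(0, 63.3359) (0, 32.8908) (17.5115, 36.7591) (11.8444, 60.9944)]  |A|=403.461
7. ⊥bis P2·P6 via (11.125,28.53): [(0, 63.3359) (0, 32.8908) (17.5115, 36.7591) (11.8444, 60.9944)]  |A|=403.461
8. canonical 4-gon: [(0, 63.3359) (0, 32.8908) (17.5115, 36.7591) (11.8444, 60.9944)]
9. shoelace: 403.461

Area of P2's cell: 403.4610 (4 vertices)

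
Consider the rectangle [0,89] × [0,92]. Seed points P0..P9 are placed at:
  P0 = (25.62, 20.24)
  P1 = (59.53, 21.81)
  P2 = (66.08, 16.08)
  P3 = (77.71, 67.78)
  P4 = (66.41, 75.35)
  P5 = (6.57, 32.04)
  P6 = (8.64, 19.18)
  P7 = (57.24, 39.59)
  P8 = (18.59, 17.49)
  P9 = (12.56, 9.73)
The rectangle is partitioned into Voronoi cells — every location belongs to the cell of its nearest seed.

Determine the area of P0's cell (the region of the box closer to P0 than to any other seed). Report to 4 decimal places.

1. box [0,89]×[0,92]: [(0, 0) (89, 0) (89, 92) (0, 92)]
2. ⊥bis P0·P1 via (42.575,21.025): [(0, 0) (43.5484, 0) (39.2889, 92) (0, 92)]  |A|=3810.5187
3. ⊥bis P0·P2 via (45.85,18.16): [(0, 0) (43.5484, 0) (39.2889, 92) (0, 92)]  |A|=3810.5187
4. ⊥bis P0·P3 via (51.665,44.01): [(0, 0) (43.5484, 0) (40.9682, 55.7306) (7.8669, 92) (0, 92)]  |A|=3240.6894
5. ⊥bis P0·P4 via (46.015,47.795): [(0, 81.8533) (0, 0) (43.5484, 0) (41.1695, 51.3814)]  |A|=2803.7204
6. ⊥bis P0·P5 via (16.095,26.14): [(34.6974, 56.1718) (0, 0.1561) (0, 0) (43.5484, 0) (41.1695, 51.3814)]  |A|=1386.3818
7. ⊥bis P0·P6 via (17.13,19.71): [(34.6974, 56.1718) (16.6706, 27.0692) (18.3604, 0) (43.5484, 0) (41.1695, 51.3814)]  |A|=1136.5792
8. ⊥bis P0·P7 via (41.43,29.915): [(30.0014, 48.5906) (16.6706, 27.0692) (18.3604, 0) (43.5484, 0) (42.2234, 28.6184)]  |A|=972.2174
9. ⊥bis P0·P8 via (22.105,18.865): [(30.0014, 48.5906) (18.0344, 29.271) (29.4846, 0) (43.5484, 0) (42.2234, 28.6184)]  |A|=789.0907
10. ⊥bis P0·P9 via (19.09,14.985): [(30.0014, 48.5906) (18.0344, 29.271) (27.9102, 4.0248) (31.1491, 0) (43.5484, 0) (42.2234, 28.6184)]  |A|=785.741
11. canonical 6-gon: [(30.0014, 48.5906) (18.0344, 29.271) (27.9102, 4.0248) (31.1491, 0) (43.5484, 0) (42.2234, 28.6184)]
12. shoelace: 785.741

Area of P0's cell: 785.7410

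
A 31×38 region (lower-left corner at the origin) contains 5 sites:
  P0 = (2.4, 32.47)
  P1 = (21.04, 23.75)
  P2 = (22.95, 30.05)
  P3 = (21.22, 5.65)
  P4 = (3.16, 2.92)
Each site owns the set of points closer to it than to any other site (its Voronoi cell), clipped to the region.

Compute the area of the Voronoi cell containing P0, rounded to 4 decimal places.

Area of P0's cell: 223.5346

1. box [0,31]×[0,38]: [(0, 0) (31, 0) (31, 38) (0, 38)]
2. ⊥bis P0·P1 via (11.72,28.11): [(0, 3.0572) (16.3467, 38) (0, 38)]  |A|=285.5993
3. ⊥bis P0·P2 via (12.675,31.26): [(0, 3.0572) (12.5005, 29.7785) (13.4687, 38) (0, 38)]  |A|=273.7687
4. ⊥bis P0·P3 via (11.81,19.06): [(0, 10.7727) (5.3733, 14.5433) (12.5005, 29.7785) (13.4687, 38) (0, 38)]  |A|=253.0395
5. ⊥bis P0·P4 via (2.78,17.695): [(0, 17.6235) (6.8973, 17.8009) (12.5005, 29.7785) (13.4687, 38) (0, 38)]  |A|=223.5346
6. canonical 5-gon: [(0, 17.6235) (6.8973, 17.8009) (12.5005, 29.7785) (13.4687, 38) (0, 38)]
7. shoelace: 223.5346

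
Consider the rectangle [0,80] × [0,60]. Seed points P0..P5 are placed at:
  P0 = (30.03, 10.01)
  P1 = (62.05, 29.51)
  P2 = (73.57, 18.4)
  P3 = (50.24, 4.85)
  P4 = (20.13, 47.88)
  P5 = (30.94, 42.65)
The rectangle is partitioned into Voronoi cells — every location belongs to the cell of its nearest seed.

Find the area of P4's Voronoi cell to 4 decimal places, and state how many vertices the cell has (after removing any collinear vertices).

1. box [0,80]×[0,60]: [(0, 0) (80, 0) (80, 60) (0, 60)]
2. ⊥bis P4·P0 via (25.08,28.945): [(0, 22.3886) (80, 43.3022) (80, 60) (0, 60)]  |A|=2172.3683
3. ⊥bis P4·P1 via (41.09,38.695): [(0, 22.3886) (38.336, 32.4104) (50.4262, 60) (0, 60)]  |A|=1416.555
4. ⊥bis P4·P2 via (46.85,33.14): [(0, 22.3886) (38.336, 32.4104) (50.4262, 60) (0, 60)]  |A|=1416.555
5. ⊥bis P4·P3 via (35.185,26.365): [(0, 22.3886) (38.336, 32.4104) (50.4262, 60) (0, 60)]  |A|=1416.555
6. ⊥bis P4·P5 via (25.535,45.265): [(0, 22.3886) (16.5618, 26.7182) (32.664, 60) (0, 60)]  |A|=855.0153
7. canonical 4-gon: [(0, 22.3886) (16.5618, 26.7182) (32.664, 60) (0, 60)]
8. shoelace: 855.0153

Area of P4's cell: 855.0153 (4 vertices)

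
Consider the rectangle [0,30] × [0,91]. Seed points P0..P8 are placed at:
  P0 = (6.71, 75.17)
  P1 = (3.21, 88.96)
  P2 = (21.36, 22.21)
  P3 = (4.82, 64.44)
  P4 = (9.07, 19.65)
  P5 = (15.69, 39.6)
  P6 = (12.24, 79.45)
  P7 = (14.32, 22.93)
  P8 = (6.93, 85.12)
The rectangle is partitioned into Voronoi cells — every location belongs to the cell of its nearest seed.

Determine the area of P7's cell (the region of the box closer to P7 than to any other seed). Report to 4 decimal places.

1. box [0,30]×[0,91]: [(0, 0) (30, 0) (30, 91) (0, 91)]
2. ⊥bis P7·P0 via (10.515,49.05): [(0, 47.5182) (0, 0) (30, 0) (30, 51.8885)]  |A|=1491.1004
3. ⊥bis P7·P1 via (8.765,55.945): [(0, 47.5182) (0, 0) (30, 0) (30, 51.8885)]  |A|=1491.1004
4. ⊥bis P7·P2 via (17.84,22.57): [(20.6999, 50.5337) (0, 47.5182) (0, 0) (15.5317, 0)]  |A|=884.249
5. ⊥bis P7·P3 via (9.57,43.685): [(20.2495, 46.1291) (0, 41.4948) (0, 0) (15.5317, 0)]  |A|=778.3554
6. ⊥bis P7·P4 via (11.695,21.29): [(16.8631, 13.0179) (20.2495, 46.1291) (0, 41.4948) (0, 40.0091)]  |A|=339.9215
7. ⊥bis P7·P5 via (15.005,31.265): [(4.9465, 32.0916) (16.8631, 13.0179) (18.6982, 30.9615)]  |A|=124.414
8. ⊥bis P7·P6 via (13.28,51.19): [(4.9465, 32.0916) (16.8631, 13.0179) (18.6982, 30.9615)]  |A|=124.414
9. ⊥bis P7·P8 via (10.625,54.025): [(4.9465, 32.0916) (16.8631, 13.0179) (18.6982, 30.9615)]  |A|=124.414
10. canonical 3-gon: [(4.9465, 32.0916) (16.8631, 13.0179) (18.6982, 30.9615)]
11. shoelace: 124.414

Area of P7's cell: 124.4140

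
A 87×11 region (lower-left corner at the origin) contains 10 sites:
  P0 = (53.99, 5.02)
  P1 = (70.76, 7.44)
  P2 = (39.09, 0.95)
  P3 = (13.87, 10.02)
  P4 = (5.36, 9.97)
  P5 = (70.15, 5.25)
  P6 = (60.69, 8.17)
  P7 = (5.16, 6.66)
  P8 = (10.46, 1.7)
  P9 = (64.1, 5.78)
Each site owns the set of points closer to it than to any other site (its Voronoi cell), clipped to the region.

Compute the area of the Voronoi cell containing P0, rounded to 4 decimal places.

1. box [0,87]×[0,11]: [(0, 0) (87, 0) (87, 11) (0, 11)]
2. ⊥bis P0·P1 via (62.375,6.23): [(0, 0) (63.274, 0) (61.6867, 11) (0, 11)]  |A|=687.2838
3. ⊥bis P0·P2 via (46.54,2.985): [(47.3554, 0) (63.274, 0) (61.6867, 11) (44.3507, 11)]  |A|=182.9006
4. ⊥bis P0·P3 via (33.93,7.52): [(47.3554, 0) (63.274, 0) (61.6867, 11) (44.3507, 11)]  |A|=182.9006
5. ⊥bis P0·P4 via (29.675,7.495): [(47.3554, 0) (63.274, 0) (61.6867, 11) (44.3507, 11)]  |A|=182.9006
6. ⊥bis P0·P5 via (62.07,5.135): [(47.3554, 0) (62.1431, 0) (62.0193, 8.6947) (61.6867, 11) (44.3507, 11)]  |A|=177.984
7. ⊥bis P0·P6 via (57.34,6.595): [(47.3554, 0) (60.4406, 0) (55.269, 11) (44.3507, 11)]  |A|=132.0198
8. ⊥bis P0·P7 via (29.575,5.84): [(47.3554, 0) (60.4406, 0) (55.269, 11) (44.3507, 11)]  |A|=132.0198
9. ⊥bis P0·P8 via (32.225,3.36): [(47.3554, 0) (60.4406, 0) (55.269, 11) (44.3507, 11)]  |A|=132.0198
10. ⊥bis P0·P9 via (59.045,5.4): [(47.3554, 0) (59.4509, 0) (59.2626, 2.5057) (55.269, 11) (44.3507, 11)]  |A|=130.7798
11. canonical 5-gon: [(47.3554, 0) (59.4509, 0) (59.2626, 2.5057) (55.269, 11) (44.3507, 11)]
12. shoelace: 130.7798

Area of P0's cell: 130.7798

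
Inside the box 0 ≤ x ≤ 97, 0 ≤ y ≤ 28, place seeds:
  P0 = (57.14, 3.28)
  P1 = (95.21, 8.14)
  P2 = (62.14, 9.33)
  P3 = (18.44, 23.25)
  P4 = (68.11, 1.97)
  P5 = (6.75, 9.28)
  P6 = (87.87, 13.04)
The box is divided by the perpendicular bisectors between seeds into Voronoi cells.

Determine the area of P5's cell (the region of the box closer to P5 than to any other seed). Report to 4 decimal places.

1. box [0,97]×[0,28]: [(0, 0) (97, 0) (97, 28) (0, 28)]
2. ⊥bis P5·P0 via (31.945,6.28): [(0, 0) (31.1972, 0) (34.5312, 28) (0, 28)]  |A|=920.1984
3. ⊥bis P5·P1 via (50.98,8.71): [(0, 0) (31.1972, 0) (34.5312, 28) (0, 28)]  |A|=920.1984
4. ⊥bis P5·P2 via (34.445,9.305): [(0, 0) (31.1972, 0) (34.4289, 27.1406) (34.4281, 28) (0, 28)]  |A|=920.1541
5. ⊥bis P5·P3 via (12.595,16.265): [(0, 26.8044) (0, 0) (31.1972, 0) (31.2729, 0.6355)]  |A|=429.0381
6. ⊥bis P5·P4 via (37.43,5.625): [(0, 26.8044) (0, 0) (31.1972, 0) (31.2729, 0.6355)]  |A|=429.0381
7. ⊥bis P5·P6 via (47.31,11.16): [(0, 26.8044) (0, 0) (31.1972, 0) (31.2729, 0.6355)]  |A|=429.0381
8. canonical 4-gon: [(0, 26.8044) (0, 0) (31.1972, 0) (31.2729, 0.6355)]
9. shoelace: 429.0381

Area of P5's cell: 429.0381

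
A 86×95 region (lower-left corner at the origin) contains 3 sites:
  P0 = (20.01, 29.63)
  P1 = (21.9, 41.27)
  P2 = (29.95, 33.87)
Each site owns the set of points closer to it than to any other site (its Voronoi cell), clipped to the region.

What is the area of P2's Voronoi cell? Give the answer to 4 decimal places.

1. box [0,86]×[0,95]: [(0, 0) (86, 0) (86, 95) (0, 95)]
2. ⊥bis P2·P0 via (24.98,31.75): [(0, 90.3116) (38.5233, 0) (86, 0) (86, 95) (0, 95)]  |A|=6430.4513
3. ⊥bis P2·P1 via (25.925,37.57): [(23.5838, 35.0232) (38.5233, 0) (86, 0) (86, 95) (78.7178, 95)]  |A|=4014.5438
4. canonical 5-gon: [(23.5838, 35.0232) (38.5233, 0) (86, 0) (86, 95) (78.7178, 95)]
5. shoelace: 4014.5438

Area of P2's cell: 4014.5438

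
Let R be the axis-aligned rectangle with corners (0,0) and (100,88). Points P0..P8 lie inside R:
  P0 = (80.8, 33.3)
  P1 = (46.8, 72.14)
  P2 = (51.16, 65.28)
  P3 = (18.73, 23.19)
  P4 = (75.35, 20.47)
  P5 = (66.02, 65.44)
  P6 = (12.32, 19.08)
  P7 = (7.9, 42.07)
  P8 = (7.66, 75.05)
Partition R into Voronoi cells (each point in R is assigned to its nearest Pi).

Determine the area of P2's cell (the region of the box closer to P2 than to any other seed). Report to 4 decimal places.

Area of P2's cell: 731.4452

1. box [0,100]×[0,88]: [(0, 0) (100, 0) (100, 88) (0, 88)]
2. ⊥bis P2·P0 via (65.98,49.29): [(0, 0) (12.7987, 0) (100, 80.8207) (100, 88) (0, 88)]  |A|=5276.1629
3. ⊥bis P2·P1 via (48.98,68.71): [(0, 37.5799) (0, 0) (12.7987, 0) (100, 80.8207) (100, 88) (79.3308, 88)]  |A|=3276.2282
4. ⊥bis P2·P3 via (34.945,44.235): [(23.8823, 52.7587) (48.9136, 33.4723) (100, 80.8207) (100, 88) (79.3308, 88)]  |A|=1722.6704
5. ⊥bis P2·P4 via (63.255,42.875): [(23.8823, 52.7587) (47.6462, 34.4488) (53.2048, 37.4495) (100, 80.8207) (100, 88) (79.3308, 88)]  |A|=1718.055
6. ⊥bis P2·P5 via (58.59,65.36): [(58.4889, 74.7535) (23.8823, 52.7587) (47.6462, 34.4488) (53.2048, 37.4495) (58.8343, 42.6672)]  |A|=765.1297
7. ⊥bis P2·P6 via (31.74,42.18): [(58.4889, 74.7535) (23.8823, 52.7587) (47.6462, 34.4488) (53.2048, 37.4495) (58.8343, 42.6672)]  |A|=765.1297
8. ⊥bis P2·P7 via (29.53,53.675): [(58.4889, 74.7535) (28.4605, 55.6684) (34.348, 44.695) (47.6462, 34.4488) (53.2048, 37.4495) (58.8343, 42.6672)]  |A|=731.4452
9. ⊥bis P2·P8 via (29.41,70.165): [(58.4889, 74.7535) (28.4605, 55.6684) (34.348, 44.695) (47.6462, 34.4488) (53.2048, 37.4495) (58.8343, 42.6672)]  |A|=731.4452
10. canonical 6-gon: [(58.4889, 74.7535) (28.4605, 55.6684) (34.348, 44.695) (47.6462, 34.4488) (53.2048, 37.4495) (58.8343, 42.6672)]
11. shoelace: 731.4452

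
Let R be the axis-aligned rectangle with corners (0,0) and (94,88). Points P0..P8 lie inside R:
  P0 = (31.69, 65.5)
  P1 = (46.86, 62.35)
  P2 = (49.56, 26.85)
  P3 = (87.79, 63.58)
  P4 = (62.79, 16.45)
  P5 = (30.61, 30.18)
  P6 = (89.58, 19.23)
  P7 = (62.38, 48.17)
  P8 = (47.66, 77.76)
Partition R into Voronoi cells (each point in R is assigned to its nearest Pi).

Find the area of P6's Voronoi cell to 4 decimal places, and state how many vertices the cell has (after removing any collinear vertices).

Area of P6's cell: 703.4180 (5 vertices)

1. box [0,94]×[0,88]: [(0, 0) (94, 0) (94, 88) (0, 88)]
2. ⊥bis P6·P0 via (60.635,42.365): [(26.7737, 0) (94, 0) (94, 84.1091)]  |A|=2827.1705
3. ⊥bis P6·P1 via (68.22,40.79): [(27.0481, 0) (94, 0) (94, 66.3309)]  |A|=2220.4893
4. ⊥bis P6·P2 via (69.57,23.04): [(74.0493, 46.5652) (65.1831, 0) (94, 0) (94, 66.3309)]  |A|=1332.6064
5. ⊥bis P6·P3 via (88.685,41.405): [(72.9458, 40.7698) (65.1831, 0) (94, 0) (94, 41.6195)]  |A|=1025.5617
6. ⊥bis P6·P4 via (76.185,17.84): [(73.802, 40.8043) (78.0363, 0) (94, 0) (94, 41.6195)]  |A|=746.0104
7. ⊥bis P6·P5 via (60.095,24.705): [(73.802, 40.8043) (78.0363, 0) (94, 0) (94, 41.6195)]  |A|=746.0104
8. ⊥bis P6·P7 via (75.98,33.7): [(83.9757, 41.2149) (74.6672, 32.4662) (78.0363, 0) (94, 0) (94, 41.6195)]  |A|=703.418
9. ⊥bis P6·P8 via (68.62,48.495): [(83.9757, 41.2149) (74.6672, 32.4662) (78.0363, 0) (94, 0) (94, 41.6195)]  |A|=703.418
10. canonical 5-gon: [(83.9757, 41.2149) (74.6672, 32.4662) (78.0363, 0) (94, 0) (94, 41.6195)]
11. shoelace: 703.418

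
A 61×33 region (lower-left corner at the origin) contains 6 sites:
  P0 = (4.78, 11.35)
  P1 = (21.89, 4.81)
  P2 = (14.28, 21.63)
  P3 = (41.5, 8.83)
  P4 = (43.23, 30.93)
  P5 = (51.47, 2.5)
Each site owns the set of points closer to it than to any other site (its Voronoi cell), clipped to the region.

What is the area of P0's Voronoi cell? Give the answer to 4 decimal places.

Area of P0's cell: 246.0742

1. box [0,61]×[0,33]: [(0, 0) (61, 0) (61, 33) (0, 33)]
2. ⊥bis P0·P1 via (13.335,8.08): [(0, 0) (10.2466, 0) (22.8602, 33) (0, 33)]  |A|=546.2622
3. ⊥bis P0·P2 via (9.53,16.49): [(0, 25.2969) (0, 0) (10.2466, 0) (14.7173, 11.6963)]  |A|=246.0742
4. ⊥bis P0·P3 via (23.14,10.09): [(0, 25.2969) (0, 0) (10.2466, 0) (14.7173, 11.6963)]  |A|=246.0742
5. ⊥bis P0·P4 via (24.005,21.14): [(0, 25.2969) (0, 0) (10.2466, 0) (14.7173, 11.6963)]  |A|=246.0742
6. ⊥bis P0·P5 via (28.125,6.925): [(0, 25.2969) (0, 0) (10.2466, 0) (14.7173, 11.6963)]  |A|=246.0742
7. canonical 4-gon: [(0, 25.2969) (0, 0) (10.2466, 0) (14.7173, 11.6963)]
8. shoelace: 246.0742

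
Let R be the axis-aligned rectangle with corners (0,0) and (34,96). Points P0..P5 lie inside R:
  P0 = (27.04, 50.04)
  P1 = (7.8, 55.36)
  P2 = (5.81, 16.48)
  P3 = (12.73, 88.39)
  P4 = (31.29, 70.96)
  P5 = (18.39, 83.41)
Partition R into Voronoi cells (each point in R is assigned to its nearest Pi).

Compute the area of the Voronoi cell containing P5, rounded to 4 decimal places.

1. box [0,34]×[0,96]: [(0, 0) (34, 0) (34, 96) (0, 96)]
2. ⊥bis P5·P0 via (22.715,66.725): [(0, 60.8369) (34, 69.6502) (34, 96) (0, 96)]  |A|=1045.718
3. ⊥bis P5·P1 via (13.095,69.385): [(0, 74.3289) (21.1886, 66.3293) (34, 69.6502) (34, 96) (0, 96)]  |A|=902.7802
4. ⊥bis P5·P2 via (12.1,49.945): [(0, 74.3289) (21.1886, 66.3293) (34, 69.6502) (34, 96) (0, 96)]  |A|=902.7802
5. ⊥bis P5·P3 via (15.56,85.9): [(4.0378, 72.8045) (21.1886, 66.3293) (34, 69.6502) (34, 96) (24.4466, 96)]  |A|=575.5029
6. ⊥bis P5·P4 via (24.84,77.185): [(4.0378, 72.8045) (16.1859, 68.2181) (34, 86.6761) (34, 96) (24.4466, 96)]  |A|=403.4472
7. canonical 5-gon: [(4.0378, 72.8045) (16.1859, 68.2181) (34, 86.6761) (34, 96) (24.4466, 96)]
8. shoelace: 403.4472

Area of P5's cell: 403.4472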